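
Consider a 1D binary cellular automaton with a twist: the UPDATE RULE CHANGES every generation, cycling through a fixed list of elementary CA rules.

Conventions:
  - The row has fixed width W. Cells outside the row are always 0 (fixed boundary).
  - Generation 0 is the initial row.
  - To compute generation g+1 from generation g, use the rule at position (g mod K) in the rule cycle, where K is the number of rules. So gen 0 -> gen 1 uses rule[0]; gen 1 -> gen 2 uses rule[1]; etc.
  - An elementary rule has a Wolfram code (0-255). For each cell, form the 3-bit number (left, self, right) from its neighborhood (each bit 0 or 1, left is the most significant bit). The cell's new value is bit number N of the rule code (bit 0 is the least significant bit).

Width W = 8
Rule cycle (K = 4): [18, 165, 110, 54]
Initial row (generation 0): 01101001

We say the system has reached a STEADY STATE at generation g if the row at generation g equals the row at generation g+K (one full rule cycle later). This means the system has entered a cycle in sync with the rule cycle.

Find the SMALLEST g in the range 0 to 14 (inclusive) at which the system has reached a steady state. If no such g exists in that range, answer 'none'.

Gen 0: 01101001
Gen 1 (rule 18): 10000110
Gen 2 (rule 165): 10110000
Gen 3 (rule 110): 11110000
Gen 4 (rule 54): 00001000
Gen 5 (rule 18): 00010100
Gen 6 (rule 165): 11011101
Gen 7 (rule 110): 11110111
Gen 8 (rule 54): 00001000
Gen 9 (rule 18): 00010100
Gen 10 (rule 165): 11011101
Gen 11 (rule 110): 11110111
Gen 12 (rule 54): 00001000
Gen 13 (rule 18): 00010100
Gen 14 (rule 165): 11011101
Gen 15 (rule 110): 11110111
Gen 16 (rule 54): 00001000
Gen 17 (rule 18): 00010100
Gen 18 (rule 165): 11011101

Answer: 4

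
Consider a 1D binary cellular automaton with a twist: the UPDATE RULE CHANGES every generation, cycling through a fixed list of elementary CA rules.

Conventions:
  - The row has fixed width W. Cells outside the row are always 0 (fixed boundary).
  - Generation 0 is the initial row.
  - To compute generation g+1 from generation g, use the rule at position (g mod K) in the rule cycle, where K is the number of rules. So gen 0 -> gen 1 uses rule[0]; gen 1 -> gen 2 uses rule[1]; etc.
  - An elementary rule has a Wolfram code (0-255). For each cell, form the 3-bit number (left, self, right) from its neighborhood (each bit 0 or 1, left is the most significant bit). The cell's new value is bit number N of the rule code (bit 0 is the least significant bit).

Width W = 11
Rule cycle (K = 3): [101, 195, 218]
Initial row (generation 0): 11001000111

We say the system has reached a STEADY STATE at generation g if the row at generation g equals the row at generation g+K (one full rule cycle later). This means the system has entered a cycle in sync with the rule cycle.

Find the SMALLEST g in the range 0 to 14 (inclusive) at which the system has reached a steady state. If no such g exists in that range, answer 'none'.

Gen 0: 11001000111
Gen 1 (rule 101): 01001010001
Gen 2 (rule 195): 10010000110
Gen 3 (rule 218): 01101001111
Gen 4 (rule 101): 00111000001
Gen 5 (rule 195): 11011011110
Gen 6 (rule 218): 11011011111
Gen 7 (rule 101): 01101100001
Gen 8 (rule 195): 10100101110
Gen 9 (rule 218): 00011001111
Gen 10 (rule 101): 11001000001
Gen 11 (rule 195): 01010011110
Gen 12 (rule 218): 10001111111
Gen 13 (rule 101): 10100000001
Gen 14 (rule 195): 00001111110
Gen 15 (rule 218): 00011111111
Gen 16 (rule 101): 11000000001
Gen 17 (rule 195): 01011111110

Answer: none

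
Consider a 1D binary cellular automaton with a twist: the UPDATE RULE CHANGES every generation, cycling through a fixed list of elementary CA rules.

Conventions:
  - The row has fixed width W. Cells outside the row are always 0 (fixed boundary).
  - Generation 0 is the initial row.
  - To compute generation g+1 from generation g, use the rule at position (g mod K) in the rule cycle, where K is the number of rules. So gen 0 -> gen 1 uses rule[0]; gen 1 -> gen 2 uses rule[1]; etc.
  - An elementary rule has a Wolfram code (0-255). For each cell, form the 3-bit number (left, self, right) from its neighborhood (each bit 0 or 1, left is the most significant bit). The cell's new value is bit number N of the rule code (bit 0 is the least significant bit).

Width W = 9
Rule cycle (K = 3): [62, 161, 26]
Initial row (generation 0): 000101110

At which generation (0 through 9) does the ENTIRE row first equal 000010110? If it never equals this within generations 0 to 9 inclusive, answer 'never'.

Gen 0: 000101110
Gen 1 (rule 62): 001111001
Gen 2 (rule 161): 100110000
Gen 3 (rule 26): 011101000
Gen 4 (rule 62): 110011100
Gen 5 (rule 161): 000001001
Gen 6 (rule 26): 000010110
Gen 7 (rule 62): 000111101
Gen 8 (rule 161): 110011010
Gen 9 (rule 26): 101110001

Answer: 6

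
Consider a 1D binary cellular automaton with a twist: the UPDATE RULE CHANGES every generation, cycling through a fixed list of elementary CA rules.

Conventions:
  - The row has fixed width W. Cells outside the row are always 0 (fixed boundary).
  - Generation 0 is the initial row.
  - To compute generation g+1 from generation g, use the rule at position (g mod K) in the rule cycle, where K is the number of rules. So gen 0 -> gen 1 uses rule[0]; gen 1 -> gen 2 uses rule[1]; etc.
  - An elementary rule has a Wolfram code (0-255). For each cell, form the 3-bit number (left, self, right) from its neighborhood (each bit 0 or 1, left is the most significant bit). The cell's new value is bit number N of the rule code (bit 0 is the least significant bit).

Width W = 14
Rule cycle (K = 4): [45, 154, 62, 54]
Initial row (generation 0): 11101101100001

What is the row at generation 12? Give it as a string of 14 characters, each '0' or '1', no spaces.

Gen 0: 11101101100001
Gen 1 (rule 45): 10011011001101
Gen 2 (rule 154): 01110010111000
Gen 3 (rule 62): 11001111100100
Gen 4 (rule 54): 00110000011110
Gen 5 (rule 45): 10100111010000
Gen 6 (rule 154): 00011110001000
Gen 7 (rule 62): 00110001011100
Gen 8 (rule 54): 01001011100010
Gen 9 (rule 45): 01001110001010
Gen 10 (rule 154): 10111101010001
Gen 11 (rule 62): 11100011111011
Gen 12 (rule 54): 00010100000100

Answer: 00010100000100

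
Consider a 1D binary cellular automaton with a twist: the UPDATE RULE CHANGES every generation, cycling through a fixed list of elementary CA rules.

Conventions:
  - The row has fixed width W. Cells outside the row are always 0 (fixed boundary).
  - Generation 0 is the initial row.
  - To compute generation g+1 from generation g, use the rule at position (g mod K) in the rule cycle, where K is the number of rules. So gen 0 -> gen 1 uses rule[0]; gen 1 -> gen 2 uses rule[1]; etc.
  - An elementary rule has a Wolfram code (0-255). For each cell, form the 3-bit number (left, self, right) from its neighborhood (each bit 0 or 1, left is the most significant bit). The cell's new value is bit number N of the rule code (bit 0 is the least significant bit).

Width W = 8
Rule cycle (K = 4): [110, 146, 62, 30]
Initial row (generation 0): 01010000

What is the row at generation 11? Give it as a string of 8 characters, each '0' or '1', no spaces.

Answer: 00111111

Derivation:
Gen 0: 01010000
Gen 1 (rule 110): 11110000
Gen 2 (rule 146): 01101000
Gen 3 (rule 62): 11011100
Gen 4 (rule 30): 10010010
Gen 5 (rule 110): 10110110
Gen 6 (rule 146): 00000001
Gen 7 (rule 62): 00000011
Gen 8 (rule 30): 00000110
Gen 9 (rule 110): 00001110
Gen 10 (rule 146): 00010101
Gen 11 (rule 62): 00111111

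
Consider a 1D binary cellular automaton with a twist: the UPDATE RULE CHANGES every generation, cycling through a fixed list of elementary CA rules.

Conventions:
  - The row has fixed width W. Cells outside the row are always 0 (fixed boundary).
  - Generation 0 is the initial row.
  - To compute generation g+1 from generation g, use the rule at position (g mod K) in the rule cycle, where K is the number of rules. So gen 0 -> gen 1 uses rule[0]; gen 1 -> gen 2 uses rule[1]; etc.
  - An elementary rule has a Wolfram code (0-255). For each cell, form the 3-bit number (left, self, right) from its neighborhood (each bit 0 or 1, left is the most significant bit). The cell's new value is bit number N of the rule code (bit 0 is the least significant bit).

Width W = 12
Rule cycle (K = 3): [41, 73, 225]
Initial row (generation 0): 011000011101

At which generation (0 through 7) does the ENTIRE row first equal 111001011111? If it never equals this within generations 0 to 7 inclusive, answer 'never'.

Answer: 3

Derivation:
Gen 0: 011000011101
Gen 1 (rule 41): 010011010010
Gen 2 (rule 73): 000011000000
Gen 3 (rule 225): 111001011111
Gen 4 (rule 41): 100000110000
Gen 5 (rule 73): 001110110111
Gen 6 (rule 225): 100111011011
Gen 7 (rule 41): 000100110110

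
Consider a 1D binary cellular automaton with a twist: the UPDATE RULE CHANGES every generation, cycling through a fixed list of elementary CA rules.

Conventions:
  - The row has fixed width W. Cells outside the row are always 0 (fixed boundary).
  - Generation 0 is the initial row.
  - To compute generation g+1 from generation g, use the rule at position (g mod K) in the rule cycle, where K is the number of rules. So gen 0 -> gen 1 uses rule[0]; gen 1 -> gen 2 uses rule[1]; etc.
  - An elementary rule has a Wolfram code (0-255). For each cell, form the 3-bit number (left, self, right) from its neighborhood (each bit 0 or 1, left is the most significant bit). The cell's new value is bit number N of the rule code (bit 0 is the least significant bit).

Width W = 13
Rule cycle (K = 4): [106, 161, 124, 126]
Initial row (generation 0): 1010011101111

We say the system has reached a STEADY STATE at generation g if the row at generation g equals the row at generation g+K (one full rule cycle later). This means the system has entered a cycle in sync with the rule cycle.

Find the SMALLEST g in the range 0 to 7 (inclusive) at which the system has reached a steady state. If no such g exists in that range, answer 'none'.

Answer: none

Derivation:
Gen 0: 1010011101111
Gen 1 (rule 106): 0100110111001
Gen 2 (rule 161): 0000001010000
Gen 3 (rule 124): 0000001111000
Gen 4 (rule 126): 0000011001100
Gen 5 (rule 106): 0000111011100
Gen 6 (rule 161): 1110010101001
Gen 7 (rule 124): 1011011111101
Gen 8 (rule 126): 1111110000111
Gen 9 (rule 106): 1000010001101
Gen 10 (rule 161): 0011000100010
Gen 11 (rule 124): 0011100110011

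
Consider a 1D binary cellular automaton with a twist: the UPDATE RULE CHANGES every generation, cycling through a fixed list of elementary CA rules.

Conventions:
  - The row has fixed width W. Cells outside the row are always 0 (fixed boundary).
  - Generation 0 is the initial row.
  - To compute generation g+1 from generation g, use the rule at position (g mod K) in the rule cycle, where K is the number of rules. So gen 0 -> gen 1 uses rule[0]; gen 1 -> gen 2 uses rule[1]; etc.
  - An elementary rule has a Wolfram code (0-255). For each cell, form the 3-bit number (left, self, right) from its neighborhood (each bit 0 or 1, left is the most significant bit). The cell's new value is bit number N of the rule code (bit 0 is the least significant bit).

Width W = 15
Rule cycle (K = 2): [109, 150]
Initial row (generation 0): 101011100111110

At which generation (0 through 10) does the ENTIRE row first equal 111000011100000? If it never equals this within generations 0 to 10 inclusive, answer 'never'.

Gen 0: 101011100111110
Gen 1 (rule 109): 111110100100010
Gen 2 (rule 150): 011100111110111
Gen 3 (rule 109): 010100100011101
Gen 4 (rule 150): 110111110101001
Gen 5 (rule 109): 111100011111001
Gen 6 (rule 150): 011010101110111
Gen 7 (rule 109): 011111111011101
Gen 8 (rule 150): 101111110001001
Gen 9 (rule 109): 111000010101001
Gen 10 (rule 150): 010100110101111

Answer: never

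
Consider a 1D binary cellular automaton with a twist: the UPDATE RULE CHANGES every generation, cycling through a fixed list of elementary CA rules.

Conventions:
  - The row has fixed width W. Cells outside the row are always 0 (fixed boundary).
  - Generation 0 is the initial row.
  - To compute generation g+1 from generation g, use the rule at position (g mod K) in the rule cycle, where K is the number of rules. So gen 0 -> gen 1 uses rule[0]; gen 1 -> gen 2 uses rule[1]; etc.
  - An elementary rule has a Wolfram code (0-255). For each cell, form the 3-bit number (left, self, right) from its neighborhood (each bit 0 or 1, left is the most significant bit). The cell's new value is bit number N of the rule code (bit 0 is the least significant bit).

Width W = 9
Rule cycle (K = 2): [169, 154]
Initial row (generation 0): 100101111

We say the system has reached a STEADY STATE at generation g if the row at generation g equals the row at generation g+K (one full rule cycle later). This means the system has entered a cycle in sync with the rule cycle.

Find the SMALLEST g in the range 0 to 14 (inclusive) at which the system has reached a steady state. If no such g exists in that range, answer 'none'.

Answer: none

Derivation:
Gen 0: 100101111
Gen 1 (rule 169): 000011110
Gen 2 (rule 154): 000111101
Gen 3 (rule 169): 110111010
Gen 4 (rule 154): 100110001
Gen 5 (rule 169): 000100100
Gen 6 (rule 154): 001011010
Gen 7 (rule 169): 100110100
Gen 8 (rule 154): 011100010
Gen 9 (rule 169): 011001000
Gen 10 (rule 154): 110110100
Gen 11 (rule 169): 101101001
Gen 12 (rule 154): 001000110
Gen 13 (rule 169): 100010100
Gen 14 (rule 154): 010100010
Gen 15 (rule 169): 001001000
Gen 16 (rule 154): 010110100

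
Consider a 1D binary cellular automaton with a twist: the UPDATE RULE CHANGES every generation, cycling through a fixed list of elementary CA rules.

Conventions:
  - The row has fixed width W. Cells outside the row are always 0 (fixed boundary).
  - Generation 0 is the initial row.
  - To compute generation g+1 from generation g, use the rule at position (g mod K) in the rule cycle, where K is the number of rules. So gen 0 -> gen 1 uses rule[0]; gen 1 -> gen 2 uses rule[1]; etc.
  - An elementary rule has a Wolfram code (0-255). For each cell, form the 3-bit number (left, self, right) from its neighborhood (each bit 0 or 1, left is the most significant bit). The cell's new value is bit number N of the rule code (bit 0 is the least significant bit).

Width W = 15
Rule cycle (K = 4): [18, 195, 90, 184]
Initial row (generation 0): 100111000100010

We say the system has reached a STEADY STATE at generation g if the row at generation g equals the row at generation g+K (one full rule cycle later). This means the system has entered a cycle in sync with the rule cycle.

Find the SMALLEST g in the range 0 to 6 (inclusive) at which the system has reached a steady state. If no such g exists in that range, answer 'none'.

Answer: none

Derivation:
Gen 0: 100111000100010
Gen 1 (rule 18): 011000101010101
Gen 2 (rule 195): 101011000000000
Gen 3 (rule 90): 000011100000000
Gen 4 (rule 184): 000011010000000
Gen 5 (rule 18): 000100001000000
Gen 6 (rule 195): 111001110011111
Gen 7 (rule 90): 101111011110001
Gen 8 (rule 184): 011110111101000
Gen 9 (rule 18): 100000000000100
Gen 10 (rule 195): 001111111111001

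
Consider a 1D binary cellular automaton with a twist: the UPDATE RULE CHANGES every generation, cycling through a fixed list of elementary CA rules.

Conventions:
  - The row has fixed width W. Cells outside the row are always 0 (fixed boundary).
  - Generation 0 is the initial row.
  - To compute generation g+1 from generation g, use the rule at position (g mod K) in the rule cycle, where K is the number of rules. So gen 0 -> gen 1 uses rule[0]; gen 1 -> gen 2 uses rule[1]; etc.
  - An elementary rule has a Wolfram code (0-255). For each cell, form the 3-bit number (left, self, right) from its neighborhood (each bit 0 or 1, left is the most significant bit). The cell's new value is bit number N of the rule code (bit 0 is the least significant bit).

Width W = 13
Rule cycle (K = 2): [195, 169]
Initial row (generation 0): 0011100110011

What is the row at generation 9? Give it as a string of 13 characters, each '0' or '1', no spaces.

Answer: 0000110111101

Derivation:
Gen 0: 0011100110011
Gen 1 (rule 195): 1101101010101
Gen 2 (rule 169): 1011010101010
Gen 3 (rule 195): 0001000000000
Gen 4 (rule 169): 1100011111111
Gen 5 (rule 195): 0101101111111
Gen 6 (rule 169): 0011011111110
Gen 7 (rule 195): 1101001111110
Gen 8 (rule 169): 1010001111100
Gen 9 (rule 195): 0000110111101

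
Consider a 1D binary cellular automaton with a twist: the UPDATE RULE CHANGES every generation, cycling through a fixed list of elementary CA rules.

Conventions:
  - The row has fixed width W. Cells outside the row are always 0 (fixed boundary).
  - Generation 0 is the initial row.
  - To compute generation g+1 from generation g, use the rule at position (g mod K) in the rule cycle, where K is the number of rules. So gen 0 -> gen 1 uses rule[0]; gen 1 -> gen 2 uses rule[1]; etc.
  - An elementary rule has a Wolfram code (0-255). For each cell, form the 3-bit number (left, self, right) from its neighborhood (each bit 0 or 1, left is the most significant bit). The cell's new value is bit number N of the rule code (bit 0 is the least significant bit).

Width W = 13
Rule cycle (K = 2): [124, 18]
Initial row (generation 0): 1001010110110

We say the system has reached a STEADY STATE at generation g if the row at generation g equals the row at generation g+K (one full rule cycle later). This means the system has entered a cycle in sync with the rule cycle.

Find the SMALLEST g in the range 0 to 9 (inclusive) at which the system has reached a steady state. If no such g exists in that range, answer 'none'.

Gen 0: 1001010110110
Gen 1 (rule 124): 1101111111111
Gen 2 (rule 18): 0000000000000
Gen 3 (rule 124): 0000000000000
Gen 4 (rule 18): 0000000000000
Gen 5 (rule 124): 0000000000000
Gen 6 (rule 18): 0000000000000
Gen 7 (rule 124): 0000000000000
Gen 8 (rule 18): 0000000000000
Gen 9 (rule 124): 0000000000000
Gen 10 (rule 18): 0000000000000
Gen 11 (rule 124): 0000000000000

Answer: 2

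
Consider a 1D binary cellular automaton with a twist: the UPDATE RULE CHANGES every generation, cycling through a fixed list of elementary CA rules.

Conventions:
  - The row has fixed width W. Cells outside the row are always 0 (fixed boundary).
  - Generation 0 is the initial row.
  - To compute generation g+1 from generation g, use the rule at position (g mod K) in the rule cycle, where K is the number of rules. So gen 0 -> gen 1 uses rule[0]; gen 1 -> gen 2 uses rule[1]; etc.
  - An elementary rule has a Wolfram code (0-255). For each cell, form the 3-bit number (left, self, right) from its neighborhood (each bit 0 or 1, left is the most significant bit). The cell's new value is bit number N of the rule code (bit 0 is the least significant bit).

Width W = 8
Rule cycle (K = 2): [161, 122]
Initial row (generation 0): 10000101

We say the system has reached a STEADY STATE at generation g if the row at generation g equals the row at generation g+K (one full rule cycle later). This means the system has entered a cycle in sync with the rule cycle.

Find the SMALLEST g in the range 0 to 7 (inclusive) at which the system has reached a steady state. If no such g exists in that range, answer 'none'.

Gen 0: 10000101
Gen 1 (rule 161): 00110010
Gen 2 (rule 122): 01111101
Gen 3 (rule 161): 00111010
Gen 4 (rule 122): 01101101
Gen 5 (rule 161): 00010010
Gen 6 (rule 122): 00101101
Gen 7 (rule 161): 10010010
Gen 8 (rule 122): 01101101
Gen 9 (rule 161): 00010010

Answer: none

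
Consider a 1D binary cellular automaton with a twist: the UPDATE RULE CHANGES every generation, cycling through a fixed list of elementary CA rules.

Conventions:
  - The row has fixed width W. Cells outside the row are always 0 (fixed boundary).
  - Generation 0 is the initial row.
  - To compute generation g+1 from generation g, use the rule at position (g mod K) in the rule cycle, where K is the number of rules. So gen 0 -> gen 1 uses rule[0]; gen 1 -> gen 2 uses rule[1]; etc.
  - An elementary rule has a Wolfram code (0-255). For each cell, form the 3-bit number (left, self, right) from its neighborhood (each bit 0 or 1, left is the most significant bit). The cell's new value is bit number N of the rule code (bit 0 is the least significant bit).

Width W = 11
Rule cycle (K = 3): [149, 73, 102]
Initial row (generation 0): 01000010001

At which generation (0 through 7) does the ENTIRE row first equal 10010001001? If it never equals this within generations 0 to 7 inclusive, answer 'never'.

Gen 0: 01000010001
Gen 1 (rule 149): 01111011101
Gen 2 (rule 73): 01001010100
Gen 3 (rule 102): 11011111100
Gen 4 (rule 149): 00001111011
Gen 5 (rule 73): 11101001011
Gen 6 (rule 102): 00111011101
Gen 7 (rule 149): 10010001001

Answer: 7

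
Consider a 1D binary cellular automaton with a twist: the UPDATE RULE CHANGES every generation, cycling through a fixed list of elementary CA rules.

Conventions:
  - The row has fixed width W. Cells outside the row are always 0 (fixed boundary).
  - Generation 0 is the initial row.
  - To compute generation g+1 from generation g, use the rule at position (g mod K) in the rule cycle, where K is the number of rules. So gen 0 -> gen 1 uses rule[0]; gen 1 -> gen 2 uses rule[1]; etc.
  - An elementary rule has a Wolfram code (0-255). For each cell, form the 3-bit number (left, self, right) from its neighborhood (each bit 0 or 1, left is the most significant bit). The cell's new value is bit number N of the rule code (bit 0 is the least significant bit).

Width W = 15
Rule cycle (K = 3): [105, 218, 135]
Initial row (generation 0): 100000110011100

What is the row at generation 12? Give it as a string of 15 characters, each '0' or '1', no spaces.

Answer: 101011110111010

Derivation:
Gen 0: 100000110011100
Gen 1 (rule 105): 001110110010101
Gen 2 (rule 218): 011110111100000
Gen 3 (rule 135): 101100011001111
Gen 4 (rule 105): 011101011001001
Gen 5 (rule 218): 111100011110110
Gen 6 (rule 135): 011001101100000
Gen 7 (rule 105): 011001111101111
Gen 8 (rule 218): 111111111101111
Gen 9 (rule 135): 011111111000110
Gen 10 (rule 105): 010000001010110
Gen 11 (rule 218): 101000010000111
Gen 12 (rule 135): 101011110111010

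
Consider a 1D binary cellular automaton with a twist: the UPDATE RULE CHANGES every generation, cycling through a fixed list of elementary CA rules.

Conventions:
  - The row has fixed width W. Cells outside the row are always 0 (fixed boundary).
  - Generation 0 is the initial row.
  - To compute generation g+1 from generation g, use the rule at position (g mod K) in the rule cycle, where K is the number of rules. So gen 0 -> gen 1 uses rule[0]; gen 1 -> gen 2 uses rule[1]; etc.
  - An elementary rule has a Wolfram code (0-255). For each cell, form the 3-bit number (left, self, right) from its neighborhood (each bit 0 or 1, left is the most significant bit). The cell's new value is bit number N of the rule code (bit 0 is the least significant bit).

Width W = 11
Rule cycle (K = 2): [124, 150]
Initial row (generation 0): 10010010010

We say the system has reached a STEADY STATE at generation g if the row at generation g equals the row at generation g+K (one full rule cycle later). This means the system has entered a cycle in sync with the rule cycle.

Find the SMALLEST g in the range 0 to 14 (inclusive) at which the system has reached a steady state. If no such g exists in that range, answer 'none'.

Gen 0: 10010010010
Gen 1 (rule 124): 11011011011
Gen 2 (rule 150): 00000000000
Gen 3 (rule 124): 00000000000
Gen 4 (rule 150): 00000000000
Gen 5 (rule 124): 00000000000
Gen 6 (rule 150): 00000000000
Gen 7 (rule 124): 00000000000
Gen 8 (rule 150): 00000000000
Gen 9 (rule 124): 00000000000
Gen 10 (rule 150): 00000000000
Gen 11 (rule 124): 00000000000
Gen 12 (rule 150): 00000000000
Gen 13 (rule 124): 00000000000
Gen 14 (rule 150): 00000000000
Gen 15 (rule 124): 00000000000
Gen 16 (rule 150): 00000000000

Answer: 2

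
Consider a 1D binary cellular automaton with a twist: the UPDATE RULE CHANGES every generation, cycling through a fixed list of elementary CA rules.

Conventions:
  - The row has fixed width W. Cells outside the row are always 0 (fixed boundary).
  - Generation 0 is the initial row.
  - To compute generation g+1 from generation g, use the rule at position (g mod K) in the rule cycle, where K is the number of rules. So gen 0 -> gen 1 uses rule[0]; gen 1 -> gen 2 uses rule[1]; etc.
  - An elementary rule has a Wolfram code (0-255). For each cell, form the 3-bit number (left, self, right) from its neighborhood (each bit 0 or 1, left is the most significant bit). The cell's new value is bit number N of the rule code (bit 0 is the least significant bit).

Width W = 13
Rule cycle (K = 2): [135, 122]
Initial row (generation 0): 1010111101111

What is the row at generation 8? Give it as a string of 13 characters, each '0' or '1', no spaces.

Gen 0: 1010111101111
Gen 1 (rule 135): 1010011000110
Gen 2 (rule 122): 0101111101111
Gen 3 (rule 135): 1100111000110
Gen 4 (rule 122): 1111101101111
Gen 5 (rule 135): 0111000000110
Gen 6 (rule 122): 1101100001111
Gen 7 (rule 135): 0000001110110
Gen 8 (rule 122): 0000011011111

Answer: 0000011011111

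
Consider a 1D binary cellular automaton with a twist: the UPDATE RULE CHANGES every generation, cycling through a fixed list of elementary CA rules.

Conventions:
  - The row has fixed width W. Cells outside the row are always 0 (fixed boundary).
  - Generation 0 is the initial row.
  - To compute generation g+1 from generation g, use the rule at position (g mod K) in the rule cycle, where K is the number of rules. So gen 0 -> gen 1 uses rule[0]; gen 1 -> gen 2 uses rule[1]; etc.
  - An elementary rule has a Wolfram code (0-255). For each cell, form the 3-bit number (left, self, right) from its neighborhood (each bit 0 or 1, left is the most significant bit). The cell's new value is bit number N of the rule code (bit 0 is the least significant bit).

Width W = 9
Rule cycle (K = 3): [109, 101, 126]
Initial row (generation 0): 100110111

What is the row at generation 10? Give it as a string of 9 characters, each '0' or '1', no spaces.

Gen 0: 100110111
Gen 1 (rule 109): 100111101
Gen 2 (rule 101): 100000111
Gen 3 (rule 126): 110001101
Gen 4 (rule 109): 110101111
Gen 5 (rule 101): 011110001
Gen 6 (rule 126): 110011011
Gen 7 (rule 109): 110011111
Gen 8 (rule 101): 010000001
Gen 9 (rule 126): 111000011
Gen 10 (rule 109): 101011011

Answer: 101011011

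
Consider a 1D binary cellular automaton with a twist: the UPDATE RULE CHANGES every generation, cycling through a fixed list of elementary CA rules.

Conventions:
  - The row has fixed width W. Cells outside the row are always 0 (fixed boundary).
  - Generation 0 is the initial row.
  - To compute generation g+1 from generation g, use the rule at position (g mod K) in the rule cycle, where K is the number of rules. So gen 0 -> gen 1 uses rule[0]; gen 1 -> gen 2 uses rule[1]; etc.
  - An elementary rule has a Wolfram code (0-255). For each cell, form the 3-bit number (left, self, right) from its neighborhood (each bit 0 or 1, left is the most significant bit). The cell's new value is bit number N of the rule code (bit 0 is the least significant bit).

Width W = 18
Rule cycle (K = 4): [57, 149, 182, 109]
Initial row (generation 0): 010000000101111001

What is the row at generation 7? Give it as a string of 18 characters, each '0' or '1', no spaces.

Answer: 001011010111110011

Derivation:
Gen 0: 010000000101111001
Gen 1 (rule 57): 001111110011000100
Gen 2 (rule 149): 100111101000110111
Gen 3 (rule 182): 111011011101001010
Gen 4 (rule 109): 101111110111001110
Gen 5 (rule 57): 011000001100101001
Gen 6 (rule 149): 000111100010101101
Gen 7 (rule 182): 001011010111110011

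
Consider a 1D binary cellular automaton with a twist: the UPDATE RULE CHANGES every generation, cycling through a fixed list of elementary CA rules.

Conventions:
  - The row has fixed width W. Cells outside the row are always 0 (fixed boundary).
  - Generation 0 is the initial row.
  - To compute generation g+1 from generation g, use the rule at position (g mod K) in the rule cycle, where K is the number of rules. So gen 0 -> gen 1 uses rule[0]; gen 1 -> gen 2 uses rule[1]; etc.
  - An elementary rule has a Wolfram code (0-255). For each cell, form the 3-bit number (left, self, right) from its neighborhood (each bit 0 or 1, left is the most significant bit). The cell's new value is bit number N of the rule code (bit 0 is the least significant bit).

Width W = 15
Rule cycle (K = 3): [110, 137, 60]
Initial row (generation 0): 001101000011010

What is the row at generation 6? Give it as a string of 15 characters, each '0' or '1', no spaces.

Answer: 110010010000110

Derivation:
Gen 0: 001101000011010
Gen 1 (rule 110): 011111000111110
Gen 2 (rule 137): 011110010111100
Gen 3 (rule 60): 010001011100010
Gen 4 (rule 110): 110011110100110
Gen 5 (rule 137): 100011100000100
Gen 6 (rule 60): 110010010000110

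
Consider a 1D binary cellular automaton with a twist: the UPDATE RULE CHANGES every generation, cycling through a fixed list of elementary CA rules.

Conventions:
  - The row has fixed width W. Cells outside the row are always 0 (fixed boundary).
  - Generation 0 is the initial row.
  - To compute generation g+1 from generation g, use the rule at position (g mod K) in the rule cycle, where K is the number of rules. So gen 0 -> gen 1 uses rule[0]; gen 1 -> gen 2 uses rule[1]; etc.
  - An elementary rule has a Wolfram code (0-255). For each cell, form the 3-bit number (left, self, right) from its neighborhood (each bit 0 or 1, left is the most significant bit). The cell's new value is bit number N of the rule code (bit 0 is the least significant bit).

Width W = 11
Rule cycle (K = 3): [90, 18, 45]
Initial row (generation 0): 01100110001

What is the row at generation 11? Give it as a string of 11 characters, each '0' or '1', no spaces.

Gen 0: 01100110001
Gen 1 (rule 90): 11111111010
Gen 2 (rule 18): 00000000001
Gen 3 (rule 45): 11111111101
Gen 4 (rule 90): 10000000100
Gen 5 (rule 18): 01000001010
Gen 6 (rule 45): 01011101110
Gen 7 (rule 90): 10010101011
Gen 8 (rule 18): 01100000000
Gen 9 (rule 45): 01001111111
Gen 10 (rule 90): 10111000001
Gen 11 (rule 18): 00000100010

Answer: 00000100010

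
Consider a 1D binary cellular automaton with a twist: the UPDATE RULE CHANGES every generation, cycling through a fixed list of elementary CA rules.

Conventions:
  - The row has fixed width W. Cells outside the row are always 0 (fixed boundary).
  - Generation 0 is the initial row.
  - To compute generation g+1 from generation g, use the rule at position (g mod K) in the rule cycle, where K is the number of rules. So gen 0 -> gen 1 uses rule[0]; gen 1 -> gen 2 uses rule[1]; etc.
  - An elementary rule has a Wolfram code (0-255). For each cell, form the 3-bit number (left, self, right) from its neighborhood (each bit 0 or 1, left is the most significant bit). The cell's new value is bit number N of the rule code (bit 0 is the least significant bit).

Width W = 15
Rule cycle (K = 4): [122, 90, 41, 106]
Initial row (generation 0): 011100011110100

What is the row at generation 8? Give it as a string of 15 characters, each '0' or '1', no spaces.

Gen 0: 011100011110100
Gen 1 (rule 122): 110110110011010
Gen 2 (rule 90): 110110111111001
Gen 3 (rule 41): 101101100000000
Gen 4 (rule 106): 011111100000000
Gen 5 (rule 122): 110000110000000
Gen 6 (rule 90): 111001111000000
Gen 7 (rule 41): 100001000011111
Gen 8 (rule 106): 000010000110001

Answer: 000010000110001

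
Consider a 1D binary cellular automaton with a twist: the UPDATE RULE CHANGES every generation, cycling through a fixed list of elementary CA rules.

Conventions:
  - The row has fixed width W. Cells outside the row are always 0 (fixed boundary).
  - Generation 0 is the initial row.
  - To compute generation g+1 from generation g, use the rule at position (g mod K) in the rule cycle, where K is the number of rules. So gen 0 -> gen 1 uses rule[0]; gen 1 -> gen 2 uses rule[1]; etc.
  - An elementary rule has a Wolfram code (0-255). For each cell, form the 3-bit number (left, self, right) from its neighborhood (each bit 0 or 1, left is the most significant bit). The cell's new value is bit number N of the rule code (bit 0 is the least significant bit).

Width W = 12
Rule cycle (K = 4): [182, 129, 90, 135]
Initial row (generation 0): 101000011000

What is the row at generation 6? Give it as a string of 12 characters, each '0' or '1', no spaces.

Gen 0: 101000011000
Gen 1 (rule 182): 111100100100
Gen 2 (rule 129): 011000000001
Gen 3 (rule 90): 111100000010
Gen 4 (rule 135): 011001111110
Gen 5 (rule 182): 100110111101
Gen 6 (rule 129): 000000011000

Answer: 000000011000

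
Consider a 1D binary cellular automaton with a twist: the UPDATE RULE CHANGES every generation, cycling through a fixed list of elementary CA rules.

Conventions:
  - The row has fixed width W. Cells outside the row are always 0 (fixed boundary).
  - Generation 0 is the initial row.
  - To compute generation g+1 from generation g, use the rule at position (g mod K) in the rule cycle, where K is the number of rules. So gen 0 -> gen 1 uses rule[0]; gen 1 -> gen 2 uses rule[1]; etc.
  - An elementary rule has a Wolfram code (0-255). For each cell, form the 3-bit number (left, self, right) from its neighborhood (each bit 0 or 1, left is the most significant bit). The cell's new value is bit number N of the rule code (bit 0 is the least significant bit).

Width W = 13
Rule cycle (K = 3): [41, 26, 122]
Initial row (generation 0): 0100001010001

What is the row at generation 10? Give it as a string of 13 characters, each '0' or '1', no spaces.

Answer: 0110110000010

Derivation:
Gen 0: 0100001010001
Gen 1 (rule 41): 0001100100100
Gen 2 (rule 26): 0011011011010
Gen 3 (rule 122): 0111111111101
Gen 4 (rule 41): 0100000000010
Gen 5 (rule 26): 1010000000101
Gen 6 (rule 122): 0101000001010
Gen 7 (rule 41): 0010011100100
Gen 8 (rule 26): 0101110011010
Gen 9 (rule 122): 1011011111101
Gen 10 (rule 41): 0110110000010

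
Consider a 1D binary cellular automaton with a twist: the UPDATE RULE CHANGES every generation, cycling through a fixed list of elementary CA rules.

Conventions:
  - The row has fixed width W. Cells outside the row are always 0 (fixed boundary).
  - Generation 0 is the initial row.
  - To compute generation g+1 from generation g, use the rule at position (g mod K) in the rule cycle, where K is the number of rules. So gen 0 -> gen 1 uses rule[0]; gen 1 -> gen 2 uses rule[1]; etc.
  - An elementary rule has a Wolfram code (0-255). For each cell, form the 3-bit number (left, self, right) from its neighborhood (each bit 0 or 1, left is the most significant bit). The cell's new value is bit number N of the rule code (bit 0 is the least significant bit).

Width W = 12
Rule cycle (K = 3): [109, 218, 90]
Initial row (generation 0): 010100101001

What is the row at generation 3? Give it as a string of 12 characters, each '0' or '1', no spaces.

Gen 0: 010100101001
Gen 1 (rule 109): 011100111001
Gen 2 (rule 218): 111111111110
Gen 3 (rule 90): 100000000011

Answer: 100000000011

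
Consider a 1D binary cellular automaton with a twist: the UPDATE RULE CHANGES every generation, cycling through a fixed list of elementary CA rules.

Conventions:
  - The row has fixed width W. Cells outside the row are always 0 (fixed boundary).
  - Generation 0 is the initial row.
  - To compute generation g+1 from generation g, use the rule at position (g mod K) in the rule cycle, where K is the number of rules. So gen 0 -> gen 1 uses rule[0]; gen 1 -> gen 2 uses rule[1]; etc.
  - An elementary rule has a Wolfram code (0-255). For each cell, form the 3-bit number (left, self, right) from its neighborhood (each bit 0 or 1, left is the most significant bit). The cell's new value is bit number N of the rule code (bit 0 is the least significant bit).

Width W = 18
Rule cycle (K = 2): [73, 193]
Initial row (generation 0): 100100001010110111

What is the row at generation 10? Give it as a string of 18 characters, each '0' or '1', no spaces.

Gen 0: 100100001010110111
Gen 1 (rule 73): 000001100000110101
Gen 2 (rule 193): 111100101110010000
Gen 3 (rule 73): 100100001010000111
Gen 4 (rule 193): 000001100000110011
Gen 5 (rule 73): 111101101110110011
Gen 6 (rule 193): 011100100110010001
Gen 7 (rule 73): 010100000110000100
Gen 8 (rule 193): 000001110010110001
Gen 9 (rule 73): 111101010000110100
Gen 10 (rule 193): 011100000110010001

Answer: 011100000110010001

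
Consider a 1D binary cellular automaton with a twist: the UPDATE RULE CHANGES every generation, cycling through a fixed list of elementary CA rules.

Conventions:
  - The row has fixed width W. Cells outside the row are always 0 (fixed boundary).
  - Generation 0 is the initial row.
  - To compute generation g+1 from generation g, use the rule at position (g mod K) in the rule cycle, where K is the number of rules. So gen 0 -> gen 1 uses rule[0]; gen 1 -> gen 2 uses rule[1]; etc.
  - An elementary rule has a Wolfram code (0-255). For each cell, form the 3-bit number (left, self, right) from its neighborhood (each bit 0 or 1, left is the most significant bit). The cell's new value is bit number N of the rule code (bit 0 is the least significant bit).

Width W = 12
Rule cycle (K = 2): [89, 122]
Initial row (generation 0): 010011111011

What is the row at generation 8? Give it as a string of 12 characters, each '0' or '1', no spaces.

Gen 0: 010011111011
Gen 1 (rule 89): 001010001011
Gen 2 (rule 122): 010101010111
Gen 3 (rule 89): 000000000101
Gen 4 (rule 122): 000000001010
Gen 5 (rule 89): 111111100001
Gen 6 (rule 122): 100000110010
Gen 7 (rule 89): 011110111001
Gen 8 (rule 122): 110011101110

Answer: 110011101110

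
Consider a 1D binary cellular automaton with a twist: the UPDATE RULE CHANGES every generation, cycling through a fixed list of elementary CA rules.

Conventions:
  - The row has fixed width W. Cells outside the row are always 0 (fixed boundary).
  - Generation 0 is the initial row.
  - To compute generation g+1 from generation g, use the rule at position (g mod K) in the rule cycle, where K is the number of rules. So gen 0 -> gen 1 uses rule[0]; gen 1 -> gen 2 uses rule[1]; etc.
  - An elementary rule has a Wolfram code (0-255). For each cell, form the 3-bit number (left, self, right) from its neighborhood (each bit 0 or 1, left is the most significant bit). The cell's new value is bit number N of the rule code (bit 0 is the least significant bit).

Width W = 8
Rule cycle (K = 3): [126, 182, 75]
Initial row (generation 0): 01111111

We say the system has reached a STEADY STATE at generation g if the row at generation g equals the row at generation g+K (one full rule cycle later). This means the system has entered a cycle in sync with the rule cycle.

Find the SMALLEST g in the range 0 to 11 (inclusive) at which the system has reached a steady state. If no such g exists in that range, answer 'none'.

Answer: none

Derivation:
Gen 0: 01111111
Gen 1 (rule 126): 11000001
Gen 2 (rule 182): 00100011
Gen 3 (rule 75): 11001111
Gen 4 (rule 126): 11111001
Gen 5 (rule 182): 01110111
Gen 6 (rule 75): 11010101
Gen 7 (rule 126): 11111111
Gen 8 (rule 182): 01111110
Gen 9 (rule 75): 11000010
Gen 10 (rule 126): 11100111
Gen 11 (rule 182): 01011010
Gen 12 (rule 75): 10011000
Gen 13 (rule 126): 11111100
Gen 14 (rule 182): 01111010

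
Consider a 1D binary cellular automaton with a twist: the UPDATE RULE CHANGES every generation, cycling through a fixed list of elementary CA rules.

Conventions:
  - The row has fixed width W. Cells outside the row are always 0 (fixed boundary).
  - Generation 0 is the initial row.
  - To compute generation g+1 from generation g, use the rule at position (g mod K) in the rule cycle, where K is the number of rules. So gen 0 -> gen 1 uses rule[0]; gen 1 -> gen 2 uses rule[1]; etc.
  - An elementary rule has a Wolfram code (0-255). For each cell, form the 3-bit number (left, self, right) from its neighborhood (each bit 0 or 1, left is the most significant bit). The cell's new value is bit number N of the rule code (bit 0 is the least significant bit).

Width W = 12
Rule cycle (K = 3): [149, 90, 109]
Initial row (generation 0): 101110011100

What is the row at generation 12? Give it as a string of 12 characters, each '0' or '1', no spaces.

Answer: 111101011011

Derivation:
Gen 0: 101110011100
Gen 1 (rule 149): 100101001011
Gen 2 (rule 90): 011000110011
Gen 3 (rule 109): 011010110011
Gen 4 (rule 149): 000010001000
Gen 5 (rule 90): 000101010100
Gen 6 (rule 109): 110111111101
Gen 7 (rule 149): 000011111001
Gen 8 (rule 90): 000110001110
Gen 9 (rule 109): 110110101010
Gen 10 (rule 149): 000000101011
Gen 11 (rule 90): 000001000011
Gen 12 (rule 109): 111101011011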